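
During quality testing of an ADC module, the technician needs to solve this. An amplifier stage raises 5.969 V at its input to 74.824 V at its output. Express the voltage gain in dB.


Voltage gain in dB:
G = 20 * log10(Vout / Vin)
  = 20 * log10(74.824 / 5.969)
  = 20 * log10(12.535433)
  = 20 * 1.098139
  = 21.96 dB

21.96 dB


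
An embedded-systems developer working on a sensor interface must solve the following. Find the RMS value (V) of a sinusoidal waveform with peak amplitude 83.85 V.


RMS voltage for a sinusoidal waveform:
V_rms = V_peak / sqrt(2)
      = 83.85 / 1.414214
      = 59.291 V

59.291 V


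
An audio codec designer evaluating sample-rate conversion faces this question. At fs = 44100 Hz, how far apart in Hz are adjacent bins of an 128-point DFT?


DFT frequency resolution:
df = fs / N
   = 44100 / 128
   = 344.5312 Hz

344.5312 Hz


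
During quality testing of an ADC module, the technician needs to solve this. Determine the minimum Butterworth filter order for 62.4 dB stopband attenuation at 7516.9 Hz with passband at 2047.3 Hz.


Butterworth filter order formula:
n = log10(10^(A/10) - 1) / (2 * log10(f_stop/f_pass))
10^(62.4/10) - 1 = 1737799.8287
f_stop/f_pass = 7516.9 / 2047.3 = 3.6716
n = 5.5235 -> ceil = 6

6


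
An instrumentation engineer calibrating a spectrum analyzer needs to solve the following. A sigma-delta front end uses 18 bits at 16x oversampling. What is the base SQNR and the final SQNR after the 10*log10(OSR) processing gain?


Step 1 — baseline SQNR at Nyquist:
SQNR_base = 6.02*N + 1.76
          = 6.02*18 + 1.76
          = 110.12 dB

Step 2 — oversampling processing gain:
G = 10*log10(OSR) = 10*log10(16) = 12.04 dB

Step 3 — total:
SQNR_total = 110.12 + 12.04 = 122.16 dB

Base SQNR = 110.12 dB; oversampled SQNR = 122.16 dB


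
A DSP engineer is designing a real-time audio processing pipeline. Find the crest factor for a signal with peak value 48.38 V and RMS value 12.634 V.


Crest factor is the ratio of peak to RMS:
CF = V_peak / V_rms
   = 48.38 / 12.634
   = 3.8293

3.8293


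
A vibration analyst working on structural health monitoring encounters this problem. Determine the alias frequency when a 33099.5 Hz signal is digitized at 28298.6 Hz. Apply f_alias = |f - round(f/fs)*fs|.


Compute the nearest integer multiple of fs to the signal:
n = round(33099.5 / 28298.6) = 1
f_alias = |33099.5 - 1 * 28298.6|
        = |33099.5 - 28298.6|
        = 4800.9 Hz

4800.9


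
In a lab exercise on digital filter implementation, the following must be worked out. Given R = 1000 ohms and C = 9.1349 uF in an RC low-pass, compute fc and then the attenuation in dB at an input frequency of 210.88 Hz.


Step 1 — cutoff frequency:
fc = 1 / (2*pi*R*C)
C = 9.1349 uF = 9.1349e-06 F
fc = 1 / (2*pi*1000*9.1349e-06)
   = 17.4227 Hz

Step 2 — magnitude at f = 210.88 Hz:
|H(f)| = 1 / sqrt(1 + (f/fc)^2)
f/fc = 210.88 / 17.4227 = 12.10375
|H| = 1 / sqrt(1 + 146.500764) = 0.0823385
|H|_dB = 20*log10(0.0823385) = -21.69 dB

fc = 17.4227 Hz; |H(210.88 Hz)| = -21.69 dB


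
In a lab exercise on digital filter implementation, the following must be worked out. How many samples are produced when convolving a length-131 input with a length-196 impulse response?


Linear convolution output length:
L = N + M - 1
  = 131 + 196 - 1
  = 326 samples

326


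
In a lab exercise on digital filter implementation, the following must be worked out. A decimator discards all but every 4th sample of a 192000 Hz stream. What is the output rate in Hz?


Decimation reduces the sample rate:
fs_out = fs_in / M
       = 192000 / 4
       = 48000.0 Hz

48000.0 Hz


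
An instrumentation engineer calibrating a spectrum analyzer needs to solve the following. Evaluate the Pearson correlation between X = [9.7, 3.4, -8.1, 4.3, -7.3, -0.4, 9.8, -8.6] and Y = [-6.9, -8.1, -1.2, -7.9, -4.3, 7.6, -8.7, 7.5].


Pearson correlation coefficient (population):
r = cov(X,Y) / (std(X) * std(Y))
Mean X = 0.35, Mean Y = -2.75
Cov(X,Y) = -29.05375
Std(X) = 7.178266, Std(Y) = 6.371421
r = -0.6353

-0.6353


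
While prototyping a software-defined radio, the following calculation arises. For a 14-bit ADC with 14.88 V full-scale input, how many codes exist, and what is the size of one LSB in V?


Step 1 — number of quantization levels:
L = 2^N = 2^14 = 16384

Step 2 — LSB step size:
delta = Vfs / L
      = 14.88 / 16384
      = 0.0009082 V

Levels = 16384; step size = 0.0009082 V


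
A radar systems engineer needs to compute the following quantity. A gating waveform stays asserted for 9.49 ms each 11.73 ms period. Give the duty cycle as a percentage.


Duty cycle as a percentage:
DC = (t_on / T) * 100
   = (9.49 / 11.73) * 100
   = 0.809037 * 100
   = 80.9 %

80.9 %


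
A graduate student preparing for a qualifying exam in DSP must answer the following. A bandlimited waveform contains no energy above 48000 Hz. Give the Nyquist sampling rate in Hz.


The Nyquist rate is twice the maximum frequency component.
fs_min = 2 * fmax
      = 2 * 48000
      = 96000 Hz

96000


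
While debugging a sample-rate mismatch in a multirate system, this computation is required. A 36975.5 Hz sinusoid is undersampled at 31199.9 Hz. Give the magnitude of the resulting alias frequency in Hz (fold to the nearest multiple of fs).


Compute the nearest integer multiple of fs to the signal:
n = round(36975.5 / 31199.9) = 1
f_alias = |36975.5 - 1 * 31199.9|
        = |36975.5 - 31199.9|
        = 5775.6 Hz

5775.6


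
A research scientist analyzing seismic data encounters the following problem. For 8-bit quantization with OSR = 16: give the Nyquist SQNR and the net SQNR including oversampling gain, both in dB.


Step 1 — baseline SQNR at Nyquist:
SQNR_base = 6.02*N + 1.76
          = 6.02*8 + 1.76
          = 49.92 dB

Step 2 — oversampling processing gain:
G = 10*log10(OSR) = 10*log10(16) = 12.04 dB

Step 3 — total:
SQNR_total = 49.92 + 12.04 = 61.96 dB

Base SQNR = 49.92 dB; oversampled SQNR = 61.96 dB


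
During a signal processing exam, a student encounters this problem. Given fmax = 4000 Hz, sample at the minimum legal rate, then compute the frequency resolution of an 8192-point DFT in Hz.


Step 1 — Nyquist sampling rate:
fs = 2 * fmax = 2 * 4000 = 8000 Hz

Step 2 — DFT bin spacing:
df = fs / N = 8000 / 8192 = 0.9766 Hz

0.9766 Hz


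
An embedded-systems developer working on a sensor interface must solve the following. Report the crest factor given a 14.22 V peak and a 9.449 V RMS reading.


Crest factor is the ratio of peak to RMS:
CF = V_peak / V_rms
   = 14.22 / 9.449
   = 1.5049

1.5049


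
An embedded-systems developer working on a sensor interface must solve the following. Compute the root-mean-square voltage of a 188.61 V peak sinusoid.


RMS voltage for a sinusoidal waveform:
V_rms = V_peak / sqrt(2)
      = 188.61 / 1.414214
      = 133.367 V

133.367 V


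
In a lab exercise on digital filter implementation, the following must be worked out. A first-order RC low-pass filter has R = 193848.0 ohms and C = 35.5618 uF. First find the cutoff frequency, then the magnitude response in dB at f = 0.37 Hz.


Step 1 — cutoff frequency:
fc = 1 / (2*pi*R*C)
C = 35.5618 uF = 3.55618e-05 F
fc = 1 / (2*pi*193848.0*3.55618e-05)
   = 0.0230874 Hz

Step 2 — magnitude at f = 0.37 Hz:
|H(f)| = 1 / sqrt(1 + (f/fc)^2)
f/fc = 0.37 / 0.0230874 = 16.026058
|H| = 1 / sqrt(1 + 256.834535) = 0.0622773
|H|_dB = 20*log10(0.0622773) = -24.11 dB

fc = 0.0230874 Hz; |H(0.37 Hz)| = -24.11 dB


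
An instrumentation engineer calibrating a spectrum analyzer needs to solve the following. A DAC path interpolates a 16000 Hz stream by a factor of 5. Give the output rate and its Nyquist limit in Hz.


Step 1 — output sample rate after interpolation by L:
fs_out = L * fs_in = 5 * 16000 = 80000 Hz

Step 2 — Nyquist frequency of the output stream:
f_Nyq = fs_out / 2 = 80000 / 2 = 40000.0 Hz

fs_out = 80000 Hz; f_Nyquist = 40000.0 Hz


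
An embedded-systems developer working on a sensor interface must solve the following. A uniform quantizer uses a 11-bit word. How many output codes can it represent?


Number of quantization levels = 2^N
= 2^11
= 2048

2048


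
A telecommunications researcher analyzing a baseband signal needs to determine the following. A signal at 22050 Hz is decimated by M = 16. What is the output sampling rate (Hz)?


Decimation reduces the sample rate:
fs_out = fs_in / M
       = 22050 / 16
       = 1378.125 Hz

1378.125 Hz


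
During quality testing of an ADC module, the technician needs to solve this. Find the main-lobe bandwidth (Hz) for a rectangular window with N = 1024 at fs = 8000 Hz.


Main lobe width for a rectangular window:
Width = 2 * fs / N
      = 2 * 8000 / 1024
      = 16000 / 1024
      = 15.625 Hz

15.625 Hz


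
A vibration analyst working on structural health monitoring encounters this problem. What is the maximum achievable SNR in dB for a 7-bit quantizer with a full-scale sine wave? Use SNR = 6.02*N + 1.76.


Theoretical SNR for a full-scale sinusoid:
SNR = 6.02 * N + 1.76
    = 6.02 * 7 + 1.76
    = 42.14 + 1.76
    = 43.9 dB

43.9 dB


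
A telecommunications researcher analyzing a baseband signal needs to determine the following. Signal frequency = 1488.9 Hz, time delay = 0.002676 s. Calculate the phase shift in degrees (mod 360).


Phase shift from frequency and time delay:
phi = 360 * f * t_delay
    = 360 * 1488.9 * 0.002676
    = 1434.35 degrees
    mod 360 = 354.35 degrees

354.35 degrees


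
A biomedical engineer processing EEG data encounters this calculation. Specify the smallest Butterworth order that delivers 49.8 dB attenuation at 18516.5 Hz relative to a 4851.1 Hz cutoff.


Butterworth filter order formula:
n = log10(10^(A/10) - 1) / (2 * log10(f_stop/f_pass))
10^(49.8/10) - 1 = 95498.2586
f_stop/f_pass = 18516.5 / 4851.1 = 3.817
n = 4.2804 -> ceil = 5

5


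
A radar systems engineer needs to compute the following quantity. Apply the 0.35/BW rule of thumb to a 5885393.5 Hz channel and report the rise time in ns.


Rise time from bandwidth relationship:
tr = 0.35 / BW
   = 0.35 / 5885393.5
   = 5.946926064e-08 s
   = 59.4693 ns

59.4693 ns


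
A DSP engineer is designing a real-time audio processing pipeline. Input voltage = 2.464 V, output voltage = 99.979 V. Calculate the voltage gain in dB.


Voltage gain in dB:
G = 20 * log10(Vout / Vin)
  = 20 * log10(99.979 / 2.464)
  = 20 * log10(40.575893)
  = 20 * 1.608268
  = 32.17 dB

32.17 dB


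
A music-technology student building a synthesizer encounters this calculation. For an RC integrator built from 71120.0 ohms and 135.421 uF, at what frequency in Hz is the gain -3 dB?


Cutoff frequency of a first-order RC filter:
fc = 1 / (2 * pi * R * C)
C = 135.421 uF = 0.000135421 F
fc = 1 / (2 * pi * 71120.0 * 0.000135421)
   = 1 / 60.514246889831
   = 0.016525 Hz

0.016525 Hz


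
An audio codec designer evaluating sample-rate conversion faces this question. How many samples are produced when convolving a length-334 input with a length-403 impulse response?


Linear convolution output length:
L = N + M - 1
  = 334 + 403 - 1
  = 736 samples

736


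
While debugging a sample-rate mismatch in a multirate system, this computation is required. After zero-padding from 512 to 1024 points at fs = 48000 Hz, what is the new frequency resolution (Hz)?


Frequency resolution after zero-padding:
N_padded = 512 * 2 = 1024
df = fs / N_padded
   = 48000 / 1024
   = 46.875 Hz

46.875 Hz


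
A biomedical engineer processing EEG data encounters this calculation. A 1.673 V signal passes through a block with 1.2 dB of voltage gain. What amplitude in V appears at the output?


Output voltage from dB gain:
V_out = V_in * 10^(gain_dB / 20)
      = 1.673 * 10^(1.2 / 20)
      = 1.673 * 1.148154
      = 1.9209 V

1.9209 V


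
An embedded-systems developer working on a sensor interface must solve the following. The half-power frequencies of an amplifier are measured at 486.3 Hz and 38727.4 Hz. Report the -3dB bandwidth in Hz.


Bandwidth is the difference of -3dB frequencies:
BW = f_high - f_low
   = 38727.4 - 486.3
   = 38241.1 Hz

38241.1 Hz


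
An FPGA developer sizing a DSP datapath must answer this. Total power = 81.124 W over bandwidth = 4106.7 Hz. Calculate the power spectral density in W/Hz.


Power spectral density:
PSD = P / BW
    = 81.124 / 4106.7
    = 0.01975406 W/Hz

0.01975406 W/Hz


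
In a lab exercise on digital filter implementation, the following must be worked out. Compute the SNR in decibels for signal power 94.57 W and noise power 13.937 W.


SNR in decibels:
SNR = 10 * log10(Ps / Pn)
    = 10 * log10(94.57 / 13.937)
    = 10 * log10(6.7855)
    = 10 * 0.8316
    = 8.32 dB

8.32 dB


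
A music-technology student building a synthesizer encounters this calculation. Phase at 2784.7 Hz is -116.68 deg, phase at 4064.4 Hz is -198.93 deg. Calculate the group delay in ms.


Group delay from phase difference:
tau = -d(phi)/d(omega)
d(phi) = -82.25 deg = -1.435533 rad
d(omega) = 2*pi*(4064.4 - 2784.7) = 8040.5922 rad/s
tau = -(-1.435533) / 8040.5922
    = 0.1785 ms

0.1785 ms


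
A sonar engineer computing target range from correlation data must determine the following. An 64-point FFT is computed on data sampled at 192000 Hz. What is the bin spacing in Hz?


DFT frequency resolution:
df = fs / N
   = 192000 / 64
   = 3000.0 Hz

3000.0 Hz


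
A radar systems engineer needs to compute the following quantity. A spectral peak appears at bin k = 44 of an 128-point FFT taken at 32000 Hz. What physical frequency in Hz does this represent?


Frequency of DFT bin k:
f_k = k * fs / N
    = 44 * 32000 / 128
    = 1408000 / 128
    = 11000.0 Hz

11000.0 Hz


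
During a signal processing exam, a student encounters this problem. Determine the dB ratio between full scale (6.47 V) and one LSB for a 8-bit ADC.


Dynamic range from full-scale to LSB:
V_min = V_max / 2^bits = 6.47 / 2^8
DR = 20 * log10(V_max / V_min)
   = 20 * log10(2^8)
   = 20 * 8 * log10(2)
   = 48.16 dB

48.16 dB


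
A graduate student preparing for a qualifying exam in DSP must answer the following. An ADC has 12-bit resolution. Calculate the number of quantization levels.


Number of quantization levels = 2^N
= 2^12
= 4096

4096


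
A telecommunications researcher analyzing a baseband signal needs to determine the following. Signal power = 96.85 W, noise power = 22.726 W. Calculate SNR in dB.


SNR in decibels:
SNR = 10 * log10(Ps / Pn)
    = 10 * log10(96.85 / 22.726)
    = 10 * log10(4.2616)
    = 10 * 0.6296
    = 6.3 dB

6.3 dB


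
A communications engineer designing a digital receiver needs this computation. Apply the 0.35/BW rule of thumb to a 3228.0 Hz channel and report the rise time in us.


Rise time from bandwidth relationship:
tr = 0.35 / BW
   = 0.35 / 3228.0
   = 0.0001084262701 s
   = 108.4263 us

108.4263 us


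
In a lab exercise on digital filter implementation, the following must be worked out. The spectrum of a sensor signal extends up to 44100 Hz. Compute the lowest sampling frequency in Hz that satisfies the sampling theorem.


The Nyquist rate is twice the maximum frequency component.
fs_min = 2 * fmax
      = 2 * 44100
      = 88200 Hz

88200


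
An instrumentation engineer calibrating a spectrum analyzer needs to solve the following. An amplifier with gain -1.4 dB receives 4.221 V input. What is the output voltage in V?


Output voltage from dB gain:
V_out = V_in * 10^(gain_dB / 20)
      = 4.221 * 10^(-1.4 / 20)
      = 4.221 * 0.851138
      = 3.5927 V

3.5927 V


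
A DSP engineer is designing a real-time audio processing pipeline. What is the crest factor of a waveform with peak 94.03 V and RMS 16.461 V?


Crest factor is the ratio of peak to RMS:
CF = V_peak / V_rms
   = 94.03 / 16.461
   = 5.7123

5.7123


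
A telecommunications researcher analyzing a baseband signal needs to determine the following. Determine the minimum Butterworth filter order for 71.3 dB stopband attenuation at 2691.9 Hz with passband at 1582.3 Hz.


Butterworth filter order formula:
n = log10(10^(A/10) - 1) / (2 * log10(f_stop/f_pass))
10^(71.3/10) - 1 = 13489627.8259
f_stop/f_pass = 2691.9 / 1582.3 = 1.7013
n = 15.4483 -> ceil = 16

16


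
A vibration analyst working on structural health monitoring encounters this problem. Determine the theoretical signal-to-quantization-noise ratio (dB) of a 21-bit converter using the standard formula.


Theoretical SNR for a full-scale sinusoid:
SNR = 6.02 * N + 1.76
    = 6.02 * 21 + 1.76
    = 126.42 + 1.76
    = 128.18 dB

128.18 dB


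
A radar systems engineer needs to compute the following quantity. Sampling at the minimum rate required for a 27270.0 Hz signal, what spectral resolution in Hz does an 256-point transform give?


Step 1 — Nyquist sampling rate:
fs = 2 * fmax = 2 * 27270.0 = 54540.0 Hz

Step 2 — DFT bin spacing:
df = fs / N = 54540.0 / 256 = 213.0469 Hz

213.0469 Hz


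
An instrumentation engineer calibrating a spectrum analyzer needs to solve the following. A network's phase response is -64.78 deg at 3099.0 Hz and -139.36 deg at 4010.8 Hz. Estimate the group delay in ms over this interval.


Group delay from phase difference:
tau = -d(phi)/d(omega)
d(phi) = -74.58 deg = -1.301667 rad
d(omega) = 2*pi*(4010.8 - 3099.0) = 5729.0084 rad/s
tau = -(-1.301667) / 5729.0084
    = 0.2272 ms

0.2272 ms


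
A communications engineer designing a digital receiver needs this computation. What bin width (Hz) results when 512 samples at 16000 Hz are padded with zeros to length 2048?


Frequency resolution after zero-padding:
N_padded = 512 * 4 = 2048
df = fs / N_padded
   = 16000 / 2048
   = 7.8125 Hz

7.8125 Hz


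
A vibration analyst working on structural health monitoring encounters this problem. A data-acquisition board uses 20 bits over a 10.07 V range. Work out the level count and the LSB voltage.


Step 1 — number of quantization levels:
L = 2^N = 2^20 = 1048576

Step 2 — LSB step size:
delta = Vfs / L
      = 10.07 / 1048576
      = 9.6e-06 V

Levels = 1048576; step size = 9.6e-06 V


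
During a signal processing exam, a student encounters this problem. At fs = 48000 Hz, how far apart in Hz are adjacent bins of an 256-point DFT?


DFT frequency resolution:
df = fs / N
   = 48000 / 256
   = 187.5 Hz

187.5 Hz


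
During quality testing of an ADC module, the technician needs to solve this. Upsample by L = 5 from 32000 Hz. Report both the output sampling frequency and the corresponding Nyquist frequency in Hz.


Step 1 — output sample rate after interpolation by L:
fs_out = L * fs_in = 5 * 32000 = 160000 Hz

Step 2 — Nyquist frequency of the output stream:
f_Nyq = fs_out / 2 = 160000 / 2 = 80000.0 Hz

fs_out = 160000 Hz; f_Nyquist = 80000.0 Hz


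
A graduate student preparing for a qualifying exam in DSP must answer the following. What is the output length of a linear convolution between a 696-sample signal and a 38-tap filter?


Linear convolution output length:
L = N + M - 1
  = 696 + 38 - 1
  = 733 samples

733


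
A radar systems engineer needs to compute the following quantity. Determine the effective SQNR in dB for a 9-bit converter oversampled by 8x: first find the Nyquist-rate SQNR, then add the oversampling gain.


Step 1 — baseline SQNR at Nyquist:
SQNR_base = 6.02*N + 1.76
          = 6.02*9 + 1.76
          = 55.94 dB

Step 2 — oversampling processing gain:
G = 10*log10(OSR) = 10*log10(8) = 9.03 dB

Step 3 — total:
SQNR_total = 55.94 + 9.03 = 64.97 dB

Base SQNR = 55.94 dB; oversampled SQNR = 64.97 dB


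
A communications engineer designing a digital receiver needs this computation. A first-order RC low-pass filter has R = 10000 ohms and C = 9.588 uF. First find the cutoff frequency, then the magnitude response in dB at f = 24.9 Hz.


Step 1 — cutoff frequency:
fc = 1 / (2*pi*R*C)
C = 9.588 uF = 9.588e-06 F
fc = 1 / (2*pi*10000*9.588e-06)
   = 1.65994 Hz

Step 2 — magnitude at f = 24.9 Hz:
|H(f)| = 1 / sqrt(1 + (f/fc)^2)
f/fc = 24.9 / 1.65994 = 15.000542
|H| = 1 / sqrt(1 + 225.01626) = 0.0665166
|H|_dB = 20*log10(0.0665166) = -23.54 dB

fc = 1.65994 Hz; |H(24.9 Hz)| = -23.54 dB


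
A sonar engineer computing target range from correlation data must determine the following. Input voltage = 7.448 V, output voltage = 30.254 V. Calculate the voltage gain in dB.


Voltage gain in dB:
G = 20 * log10(Vout / Vin)
  = 20 * log10(30.254 / 7.448)
  = 20 * log10(4.06203)
  = 20 * 0.608743
  = 12.17 dB

12.17 dB


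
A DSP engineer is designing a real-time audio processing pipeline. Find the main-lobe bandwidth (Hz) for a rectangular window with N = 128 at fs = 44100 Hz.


Main lobe width for a rectangular window:
Width = 2 * fs / N
      = 2 * 44100 / 128
      = 88200 / 128
      = 689.062 Hz

689.062 Hz


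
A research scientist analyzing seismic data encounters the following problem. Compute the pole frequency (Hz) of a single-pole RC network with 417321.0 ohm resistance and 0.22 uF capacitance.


Cutoff frequency of a first-order RC filter:
fc = 1 / (2 * pi * R * C)
C = 0.22 uF = 2.2e-07 F
fc = 1 / (2 * pi * 417321.0 * 2.2e-07)
   = 1 / 0.57686313862705
   = 1.733513 Hz

1.733513 Hz


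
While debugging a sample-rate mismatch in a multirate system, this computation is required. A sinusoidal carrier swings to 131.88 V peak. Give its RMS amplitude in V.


RMS voltage for a sinusoidal waveform:
V_rms = V_peak / sqrt(2)
      = 131.88 / 1.414214
      = 93.253 V

93.253 V


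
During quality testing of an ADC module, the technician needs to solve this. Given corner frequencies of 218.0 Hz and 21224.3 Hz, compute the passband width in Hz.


Bandwidth is the difference of -3dB frequencies:
BW = f_high - f_low
   = 21224.3 - 218.0
   = 21006.3 Hz

21006.3 Hz


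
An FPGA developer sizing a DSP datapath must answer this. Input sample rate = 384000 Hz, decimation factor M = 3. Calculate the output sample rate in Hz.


Decimation reduces the sample rate:
fs_out = fs_in / M
       = 384000 / 3
       = 128000.0 Hz

128000.0 Hz


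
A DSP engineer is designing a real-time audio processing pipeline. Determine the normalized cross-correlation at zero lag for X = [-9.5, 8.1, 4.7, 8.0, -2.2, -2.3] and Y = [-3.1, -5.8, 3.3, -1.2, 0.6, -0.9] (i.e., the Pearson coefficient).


Pearson correlation coefficient (population):
r = cov(X,Y) / (std(X) * std(Y))
Mean X = 1.1333, Mean Y = -1.1833
Cov(X,Y) = -0.470556
Std(X) = 6.381919, Std(Y) = 2.838671
r = -0.026

-0.026


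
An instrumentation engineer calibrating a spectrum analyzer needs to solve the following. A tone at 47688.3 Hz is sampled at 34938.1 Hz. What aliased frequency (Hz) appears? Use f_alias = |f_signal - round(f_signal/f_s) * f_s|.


Compute the nearest integer multiple of fs to the signal:
n = round(47688.3 / 34938.1) = 1
f_alias = |47688.3 - 1 * 34938.1|
        = |47688.3 - 34938.1|
        = 12750.2 Hz

12750.2


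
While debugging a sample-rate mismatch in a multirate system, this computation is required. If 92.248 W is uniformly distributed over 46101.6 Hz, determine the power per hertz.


Power spectral density:
PSD = P / BW
    = 92.248 / 46101.6
    = 0.00200097 W/Hz

0.00200097 W/Hz


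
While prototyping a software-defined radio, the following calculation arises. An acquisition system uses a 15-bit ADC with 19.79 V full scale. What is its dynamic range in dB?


Dynamic range from full-scale to LSB:
V_min = V_max / 2^bits = 19.79 / 2^15
DR = 20 * log10(V_max / V_min)
   = 20 * log10(2^15)
   = 20 * 15 * log10(2)
   = 90.31 dB

90.31 dB


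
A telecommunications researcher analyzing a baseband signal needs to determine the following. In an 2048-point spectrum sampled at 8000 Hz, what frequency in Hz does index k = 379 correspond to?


Frequency of DFT bin k:
f_k = k * fs / N
    = 379 * 8000 / 2048
    = 3032000 / 2048
    = 1480.469 Hz

1480.469 Hz


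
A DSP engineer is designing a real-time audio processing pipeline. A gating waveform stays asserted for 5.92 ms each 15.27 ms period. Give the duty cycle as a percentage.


Duty cycle as a percentage:
DC = (t_on / T) * 100
   = (5.92 / 15.27) * 100
   = 0.387688 * 100
   = 38.77 %

38.77 %


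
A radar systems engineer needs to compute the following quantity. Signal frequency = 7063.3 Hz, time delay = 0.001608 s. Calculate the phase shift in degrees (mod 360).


Phase shift from frequency and time delay:
phi = 360 * f * t_delay
    = 360 * 7063.3 * 0.001608
    = 4088.8 degrees
    mod 360 = 128.8 degrees

128.8 degrees


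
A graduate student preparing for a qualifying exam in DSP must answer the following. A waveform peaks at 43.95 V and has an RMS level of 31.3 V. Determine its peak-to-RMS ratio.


Crest factor is the ratio of peak to RMS:
CF = V_peak / V_rms
   = 43.95 / 31.3
   = 1.4042

1.4042


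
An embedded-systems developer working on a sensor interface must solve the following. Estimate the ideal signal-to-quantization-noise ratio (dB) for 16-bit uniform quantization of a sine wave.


Theoretical SNR for a full-scale sinusoid:
SNR = 6.02 * N + 1.76
    = 6.02 * 16 + 1.76
    = 96.32 + 1.76
    = 98.08 dB

98.08 dB


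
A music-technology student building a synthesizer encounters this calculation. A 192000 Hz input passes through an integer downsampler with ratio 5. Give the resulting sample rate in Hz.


Decimation reduces the sample rate:
fs_out = fs_in / M
       = 192000 / 5
       = 38400.0 Hz

38400.0 Hz


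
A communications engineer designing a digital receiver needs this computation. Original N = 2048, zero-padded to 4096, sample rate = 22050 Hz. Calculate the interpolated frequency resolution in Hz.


Frequency resolution after zero-padding:
N_padded = 2048 * 2 = 4096
df = fs / N_padded
   = 22050 / 4096
   = 5.3833 Hz

5.3833 Hz


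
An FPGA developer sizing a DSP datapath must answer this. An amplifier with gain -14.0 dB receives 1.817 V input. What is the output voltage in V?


Output voltage from dB gain:
V_out = V_in * 10^(gain_dB / 20)
      = 1.817 * 10^(-14.0 / 20)
      = 1.817 * 0.199526
      = 0.3625 V

0.3625 V


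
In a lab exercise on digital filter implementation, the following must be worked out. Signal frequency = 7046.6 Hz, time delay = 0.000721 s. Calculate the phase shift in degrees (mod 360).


Phase shift from frequency and time delay:
phi = 360 * f * t_delay
    = 360 * 7046.6 * 0.000721
    = 1829.02 degrees
    mod 360 = 29.02 degrees

29.02 degrees


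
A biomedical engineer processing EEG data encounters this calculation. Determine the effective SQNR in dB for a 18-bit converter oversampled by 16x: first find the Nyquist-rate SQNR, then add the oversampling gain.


Step 1 — baseline SQNR at Nyquist:
SQNR_base = 6.02*N + 1.76
          = 6.02*18 + 1.76
          = 110.12 dB

Step 2 — oversampling processing gain:
G = 10*log10(OSR) = 10*log10(16) = 12.04 dB

Step 3 — total:
SQNR_total = 110.12 + 12.04 = 122.16 dB

Base SQNR = 110.12 dB; oversampled SQNR = 122.16 dB


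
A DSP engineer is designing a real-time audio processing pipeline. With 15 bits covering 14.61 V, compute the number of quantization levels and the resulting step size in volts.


Step 1 — number of quantization levels:
L = 2^N = 2^15 = 32768

Step 2 — LSB step size:
delta = Vfs / L
      = 14.61 / 32768
      = 0.00044586 V

Levels = 32768; step size = 0.00044586 V


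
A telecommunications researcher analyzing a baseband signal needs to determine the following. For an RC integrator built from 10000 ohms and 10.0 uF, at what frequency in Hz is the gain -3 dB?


Cutoff frequency of a first-order RC filter:
fc = 1 / (2 * pi * R * C)
C = 10.0 uF = 1e-05 F
fc = 1 / (2 * pi * 10000 * 1e-05)
   = 1 / 0.62831853071796
   = 1.591549 Hz

1.591549 Hz


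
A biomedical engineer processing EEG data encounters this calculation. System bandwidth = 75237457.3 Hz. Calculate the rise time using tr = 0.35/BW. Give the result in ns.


Rise time from bandwidth relationship:
tr = 0.35 / BW
   = 0.35 / 75237457.3
   = 4.651938178e-09 s
   = 4.6519 ns

4.6519 ns


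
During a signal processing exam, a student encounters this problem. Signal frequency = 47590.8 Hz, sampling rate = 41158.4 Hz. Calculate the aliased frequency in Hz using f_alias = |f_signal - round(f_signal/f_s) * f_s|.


Compute the nearest integer multiple of fs to the signal:
n = round(47590.8 / 41158.4) = 1
f_alias = |47590.8 - 1 * 41158.4|
        = |47590.8 - 41158.4|
        = 6432.4 Hz

6432.4


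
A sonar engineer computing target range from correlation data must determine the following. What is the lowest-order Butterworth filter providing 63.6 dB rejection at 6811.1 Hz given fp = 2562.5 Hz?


Butterworth filter order formula:
n = log10(10^(A/10) - 1) / (2 * log10(f_stop/f_pass))
10^(63.6/10) - 1 = 2290866.6528
f_stop/f_pass = 6811.1 / 2562.5 = 2.658
n = 7.4902 -> ceil = 8

8


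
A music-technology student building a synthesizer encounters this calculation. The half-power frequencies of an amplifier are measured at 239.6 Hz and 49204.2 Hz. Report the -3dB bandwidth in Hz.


Bandwidth is the difference of -3dB frequencies:
BW = f_high - f_low
   = 49204.2 - 239.6
   = 48964.6 Hz

48964.6 Hz


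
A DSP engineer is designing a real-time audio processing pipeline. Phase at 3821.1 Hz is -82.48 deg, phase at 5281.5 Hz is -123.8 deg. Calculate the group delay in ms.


Group delay from phase difference:
tau = -d(phi)/d(omega)
d(phi) = -41.32 deg = -0.72117 rad
d(omega) = 2*pi*(5281.5 - 3821.1) = 9175.9638 rad/s
tau = -(-0.72117) / 9175.9638
    = 0.0786 ms

0.0786 ms


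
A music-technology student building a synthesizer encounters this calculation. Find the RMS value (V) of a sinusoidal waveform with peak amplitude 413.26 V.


RMS voltage for a sinusoidal waveform:
V_rms = V_peak / sqrt(2)
      = 413.26 / 1.414214
      = 292.219 V

292.219 V


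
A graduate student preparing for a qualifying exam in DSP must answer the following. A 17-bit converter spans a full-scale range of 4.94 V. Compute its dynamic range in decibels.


Dynamic range from full-scale to LSB:
V_min = V_max / 2^bits = 4.94 / 2^17
DR = 20 * log10(V_max / V_min)
   = 20 * log10(2^17)
   = 20 * 17 * log10(2)
   = 102.35 dB

102.35 dB


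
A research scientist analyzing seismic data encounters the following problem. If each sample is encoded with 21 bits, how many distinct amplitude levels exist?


Number of quantization levels = 2^N
= 2^21
= 2097152

2097152


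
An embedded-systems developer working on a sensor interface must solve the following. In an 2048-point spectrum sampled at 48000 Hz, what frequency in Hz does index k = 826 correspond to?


Frequency of DFT bin k:
f_k = k * fs / N
    = 826 * 48000 / 2048
    = 39648000 / 2048
    = 19359.375 Hz

19359.375 Hz


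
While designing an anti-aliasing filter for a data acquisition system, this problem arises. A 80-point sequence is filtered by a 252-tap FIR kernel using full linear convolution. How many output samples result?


Linear convolution output length:
L = N + M - 1
  = 80 + 252 - 1
  = 331 samples

331


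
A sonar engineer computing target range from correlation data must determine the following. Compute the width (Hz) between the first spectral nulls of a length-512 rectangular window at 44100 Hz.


Main lobe width for a rectangular window:
Width = 2 * fs / N
      = 2 * 44100 / 512
      = 88200 / 512
      = 172.266 Hz

172.266 Hz


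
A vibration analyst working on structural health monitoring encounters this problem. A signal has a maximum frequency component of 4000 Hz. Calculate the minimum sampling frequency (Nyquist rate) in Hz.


The Nyquist rate is twice the maximum frequency component.
fs_min = 2 * fmax
      = 2 * 4000
      = 8000 Hz

8000


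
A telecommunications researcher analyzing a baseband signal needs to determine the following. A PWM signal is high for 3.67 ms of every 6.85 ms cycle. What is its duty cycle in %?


Duty cycle as a percentage:
DC = (t_on / T) * 100
   = (3.67 / 6.85) * 100
   = 0.535766 * 100
   = 53.58 %

53.58 %


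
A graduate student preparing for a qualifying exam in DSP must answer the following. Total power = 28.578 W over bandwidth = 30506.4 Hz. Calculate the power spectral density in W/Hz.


Power spectral density:
PSD = P / BW
    = 28.578 / 30506.4
    = 0.00093679 W/Hz

0.00093679 W/Hz


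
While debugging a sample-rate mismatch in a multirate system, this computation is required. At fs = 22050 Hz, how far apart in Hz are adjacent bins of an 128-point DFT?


DFT frequency resolution:
df = fs / N
   = 22050 / 128
   = 172.2656 Hz

172.2656 Hz


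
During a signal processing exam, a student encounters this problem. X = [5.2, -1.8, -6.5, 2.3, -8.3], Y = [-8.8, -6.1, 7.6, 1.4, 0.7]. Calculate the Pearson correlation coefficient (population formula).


Pearson correlation coefficient (population):
r = cov(X,Y) / (std(X) * std(Y))
Mean X = -1.82, Mean Y = -1.04
Cov(X,Y) = -19.2468
Std(X) = 5.101921, Std(Y) = 5.821546
r = -0.648

-0.648


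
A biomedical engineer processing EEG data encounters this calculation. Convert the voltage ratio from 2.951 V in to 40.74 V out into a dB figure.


Voltage gain in dB:
G = 20 * log10(Vout / Vin)
  = 20 * log10(40.74 / 2.951)
  = 20 * log10(13.80549)
  = 20 * 1.140052
  = 22.8 dB

22.8 dB


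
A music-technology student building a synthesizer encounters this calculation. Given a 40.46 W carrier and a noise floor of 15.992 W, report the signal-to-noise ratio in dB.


SNR in decibels:
SNR = 10 * log10(Ps / Pn)
    = 10 * log10(40.46 / 15.992)
    = 10 * log10(2.53)
    = 10 * 0.4031
    = 4.03 dB

4.03 dB


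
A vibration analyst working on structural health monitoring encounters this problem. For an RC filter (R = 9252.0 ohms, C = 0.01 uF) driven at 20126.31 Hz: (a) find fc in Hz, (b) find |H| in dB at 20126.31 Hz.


Step 1 — cutoff frequency:
fc = 1 / (2*pi*R*C)
C = 0.01 uF = 1e-08 F
fc = 1 / (2*pi*9252.0*1e-08)
   = 1720.222 Hz

Step 2 — magnitude at f = 20126.31 Hz:
|H(f)| = 1 / sqrt(1 + (f/fc)^2)
f/fc = 20126.31 / 1720.222 = 11.699833
|H| = 1 / sqrt(1 + 136.886092) = 0.0851608
|H|_dB = 20*log10(0.0851608) = -21.4 dB

fc = 1720.222 Hz; |H(20126.31 Hz)| = -21.4 dB


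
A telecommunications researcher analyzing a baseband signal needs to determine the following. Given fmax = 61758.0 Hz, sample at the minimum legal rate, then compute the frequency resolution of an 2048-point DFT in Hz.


Step 1 — Nyquist sampling rate:
fs = 2 * fmax = 2 * 61758.0 = 123516.0 Hz

Step 2 — DFT bin spacing:
df = fs / N = 123516.0 / 2048 = 60.3105 Hz

60.3105 Hz


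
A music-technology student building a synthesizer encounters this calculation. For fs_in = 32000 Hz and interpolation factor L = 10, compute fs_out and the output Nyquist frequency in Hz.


Step 1 — output sample rate after interpolation by L:
fs_out = L * fs_in = 10 * 32000 = 320000 Hz

Step 2 — Nyquist frequency of the output stream:
f_Nyq = fs_out / 2 = 320000 / 2 = 160000.0 Hz

fs_out = 320000 Hz; f_Nyquist = 160000.0 Hz


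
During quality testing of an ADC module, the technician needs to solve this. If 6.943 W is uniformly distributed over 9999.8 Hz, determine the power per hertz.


Power spectral density:
PSD = P / BW
    = 6.943 / 9999.8
    = 0.00069431 W/Hz

0.00069431 W/Hz


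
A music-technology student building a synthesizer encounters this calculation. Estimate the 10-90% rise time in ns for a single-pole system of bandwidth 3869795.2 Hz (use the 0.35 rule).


Rise time from bandwidth relationship:
tr = 0.35 / BW
   = 0.35 / 3869795.2
   = 9.044406278e-08 s
   = 90.4441 ns

90.4441 ns


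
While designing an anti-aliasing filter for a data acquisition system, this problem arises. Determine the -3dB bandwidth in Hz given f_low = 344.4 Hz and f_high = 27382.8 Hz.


Bandwidth is the difference of -3dB frequencies:
BW = f_high - f_low
   = 27382.8 - 344.4
   = 27038.4 Hz

27038.4 Hz


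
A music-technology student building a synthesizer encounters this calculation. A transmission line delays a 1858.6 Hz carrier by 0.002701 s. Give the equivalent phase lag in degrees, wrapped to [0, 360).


Phase shift from frequency and time delay:
phi = 360 * f * t_delay
    = 360 * 1858.6 * 0.002701
    = 1807.23 degrees
    mod 360 = 7.23 degrees

7.23 degrees


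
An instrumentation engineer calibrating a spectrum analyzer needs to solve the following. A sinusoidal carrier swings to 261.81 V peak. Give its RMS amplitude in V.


RMS voltage for a sinusoidal waveform:
V_rms = V_peak / sqrt(2)
      = 261.81 / 1.414214
      = 185.128 V

185.128 V


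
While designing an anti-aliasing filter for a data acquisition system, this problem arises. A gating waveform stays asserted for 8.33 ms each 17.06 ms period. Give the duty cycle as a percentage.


Duty cycle as a percentage:
DC = (t_on / T) * 100
   = (8.33 / 17.06) * 100
   = 0.488277 * 100
   = 48.83 %

48.83 %


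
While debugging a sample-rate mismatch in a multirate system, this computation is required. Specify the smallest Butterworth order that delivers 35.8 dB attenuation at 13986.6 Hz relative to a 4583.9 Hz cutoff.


Butterworth filter order formula:
n = log10(10^(A/10) - 1) / (2 * log10(f_stop/f_pass))
10^(35.8/10) - 1 = 3800.894
f_stop/f_pass = 13986.6 / 4583.9 = 3.0512
n = 3.6946 -> ceil = 4

4


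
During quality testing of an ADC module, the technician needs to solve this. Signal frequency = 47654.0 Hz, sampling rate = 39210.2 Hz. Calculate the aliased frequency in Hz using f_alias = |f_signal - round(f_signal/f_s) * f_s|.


Compute the nearest integer multiple of fs to the signal:
n = round(47654.0 / 39210.2) = 1
f_alias = |47654.0 - 1 * 39210.2|
        = |47654.0 - 39210.2|
        = 8443.8 Hz

8443.8


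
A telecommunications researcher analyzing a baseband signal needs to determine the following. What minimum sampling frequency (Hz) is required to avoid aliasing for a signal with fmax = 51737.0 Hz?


The Nyquist rate is twice the maximum frequency component.
fs_min = 2 * fmax
      = 2 * 51737.0
      = 103474.0 Hz

103474.0


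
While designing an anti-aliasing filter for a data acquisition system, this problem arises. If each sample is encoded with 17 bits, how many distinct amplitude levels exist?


Number of quantization levels = 2^N
= 2^17
= 131072

131072


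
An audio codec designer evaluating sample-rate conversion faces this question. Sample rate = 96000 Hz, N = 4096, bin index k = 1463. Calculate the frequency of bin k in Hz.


Frequency of DFT bin k:
f_k = k * fs / N
    = 1463 * 96000 / 4096
    = 140448000 / 4096
    = 34289.062 Hz

34289.062 Hz


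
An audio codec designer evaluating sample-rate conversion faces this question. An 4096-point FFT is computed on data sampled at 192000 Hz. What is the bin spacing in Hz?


DFT frequency resolution:
df = fs / N
   = 192000 / 4096
   = 46.875 Hz

46.875 Hz


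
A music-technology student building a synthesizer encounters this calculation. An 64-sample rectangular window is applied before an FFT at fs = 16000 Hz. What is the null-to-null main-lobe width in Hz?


Main lobe width for a rectangular window:
Width = 2 * fs / N
      = 2 * 16000 / 64
      = 32000 / 64
      = 500.0 Hz

500.0 Hz


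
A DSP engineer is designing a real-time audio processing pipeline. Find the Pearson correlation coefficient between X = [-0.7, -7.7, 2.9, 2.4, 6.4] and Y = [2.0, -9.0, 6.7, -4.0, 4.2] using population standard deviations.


Pearson correlation coefficient (population):
r = cov(X,Y) / (std(X) * std(Y))
Mean X = 0.66, Mean Y = -0.02
Cov(X,Y) = 20.9352
Std(X) = 4.748305, Std(Y) = 5.718881
r = 0.771

0.771


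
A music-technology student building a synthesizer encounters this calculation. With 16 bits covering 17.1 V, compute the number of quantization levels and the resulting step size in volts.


Step 1 — number of quantization levels:
L = 2^N = 2^16 = 65536

Step 2 — LSB step size:
delta = Vfs / L
      = 17.1 / 65536
      = 0.00026093 V

Levels = 65536; step size = 0.00026093 V
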